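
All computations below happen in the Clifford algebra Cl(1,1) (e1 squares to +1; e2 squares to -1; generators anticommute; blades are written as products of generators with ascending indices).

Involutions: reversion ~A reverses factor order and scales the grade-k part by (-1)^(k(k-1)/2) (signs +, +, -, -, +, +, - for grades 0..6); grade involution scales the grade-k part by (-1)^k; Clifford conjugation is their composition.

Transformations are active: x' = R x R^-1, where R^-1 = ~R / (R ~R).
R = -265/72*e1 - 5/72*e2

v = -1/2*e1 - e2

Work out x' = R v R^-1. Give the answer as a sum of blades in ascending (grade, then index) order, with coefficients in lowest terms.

~R = -265/72*e1 - 5/72*e2, and R ~R = 325/24, so R^-1 = ~R / (325/24).
R v = 85/48 + 175/48*e1 e2
Answer: -433/936*e1 + 919/936*e2


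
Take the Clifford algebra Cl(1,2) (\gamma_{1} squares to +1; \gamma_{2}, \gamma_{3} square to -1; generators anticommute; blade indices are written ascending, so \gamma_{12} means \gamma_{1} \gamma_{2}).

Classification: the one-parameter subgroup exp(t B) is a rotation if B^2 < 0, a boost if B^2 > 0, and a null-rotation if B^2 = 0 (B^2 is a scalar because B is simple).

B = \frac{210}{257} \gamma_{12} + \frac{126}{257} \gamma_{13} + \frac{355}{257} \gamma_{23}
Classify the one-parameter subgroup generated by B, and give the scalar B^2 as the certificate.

B^2 term by term: the squares give (\frac{210}{257})^2*(\gamma_{12})^2 + (\frac{126}{257})^2*(\gamma_{13})^2 + (\frac{355}{257})^2*(\gamma_{23})^2 = \frac{44100}{66049}*(+1) + \frac{15876}{66049}*(+1) + \frac{126025}{66049}*(-1) = -1 (each basis 2-blade squares to minus the product of its generators' squares); cross terms between blades sharing an index anticommute and cancel. So B^2 = -1.
Answer: rotation, certificate B^2 = -1. Key observation: B^2 = -1 is a conjugation invariant, so its sign decides the class regardless of the surface form of B.


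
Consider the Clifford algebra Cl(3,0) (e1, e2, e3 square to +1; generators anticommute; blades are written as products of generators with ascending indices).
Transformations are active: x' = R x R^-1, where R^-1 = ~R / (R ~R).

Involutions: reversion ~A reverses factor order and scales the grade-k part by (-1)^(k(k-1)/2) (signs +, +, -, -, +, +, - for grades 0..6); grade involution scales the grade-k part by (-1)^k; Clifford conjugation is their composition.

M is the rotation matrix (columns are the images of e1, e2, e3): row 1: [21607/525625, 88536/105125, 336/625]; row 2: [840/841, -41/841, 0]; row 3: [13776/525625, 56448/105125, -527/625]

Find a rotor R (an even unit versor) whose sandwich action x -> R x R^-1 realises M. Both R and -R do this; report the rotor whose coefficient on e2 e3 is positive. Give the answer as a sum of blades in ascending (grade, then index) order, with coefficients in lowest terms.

Method: write R = a + b12*e1 e2 + b13*e1 e3 + b23*e2 e3 with a^2 + b12^2 + b13^2 + b23^2 = 1 (so R^-1 = ~R). Expanding the columns R e_j ~R gives tr M = 4a^2 - 1 and, from the antisymmetric part, M21 - M12 = -4a*b12, M13 - M31 = 4a*b13, M32 - M23 = -4a*b23.
Here tr M = -17889/21025, so a^2 = (1 + tr M)/4 = 784/21025 and a = ±28/145. Taking a = 28/145: M21 - M12 = 16464/105125, M13 - M31 = 10752/21025, M32 - M23 = 56448/105125, giving b12 = -147/725, b13 = 96/145, b23 = -504/725, i.e. R = 28/145 - 147/725*e1 e2 + 96/145*e1 e3 - 504/725*e2 e3.
Its e2 e3 coefficient is negative, so report the other preimage -R.
Answer: -28/145 + 147/725*e1 e2 - 96/145*e1 e3 + 504/725*e2 e3. Note: both R and -R realise this M (trace -17889/21025); the covering map identifies them, and the e2 e3-coefficient sign is the tie-breaker.


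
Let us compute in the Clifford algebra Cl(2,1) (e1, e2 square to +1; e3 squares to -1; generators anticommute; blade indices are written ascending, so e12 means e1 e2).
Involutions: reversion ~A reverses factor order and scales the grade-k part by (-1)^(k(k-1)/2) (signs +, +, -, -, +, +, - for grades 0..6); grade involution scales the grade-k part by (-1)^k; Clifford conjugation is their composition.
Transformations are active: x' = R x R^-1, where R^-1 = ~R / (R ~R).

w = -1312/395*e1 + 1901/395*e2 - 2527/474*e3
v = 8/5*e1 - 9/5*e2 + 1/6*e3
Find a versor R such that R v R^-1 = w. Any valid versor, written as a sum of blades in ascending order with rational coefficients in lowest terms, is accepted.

Here q(v) = q(w) = 1039/180; the classical choice R = v + w = -136/79*e1 + 238/79*e2 - 408/79*e3 then realises v -> w under the sandwich.
Answer: -136/79*e1 + 238/79*e2 - 408/79*e3


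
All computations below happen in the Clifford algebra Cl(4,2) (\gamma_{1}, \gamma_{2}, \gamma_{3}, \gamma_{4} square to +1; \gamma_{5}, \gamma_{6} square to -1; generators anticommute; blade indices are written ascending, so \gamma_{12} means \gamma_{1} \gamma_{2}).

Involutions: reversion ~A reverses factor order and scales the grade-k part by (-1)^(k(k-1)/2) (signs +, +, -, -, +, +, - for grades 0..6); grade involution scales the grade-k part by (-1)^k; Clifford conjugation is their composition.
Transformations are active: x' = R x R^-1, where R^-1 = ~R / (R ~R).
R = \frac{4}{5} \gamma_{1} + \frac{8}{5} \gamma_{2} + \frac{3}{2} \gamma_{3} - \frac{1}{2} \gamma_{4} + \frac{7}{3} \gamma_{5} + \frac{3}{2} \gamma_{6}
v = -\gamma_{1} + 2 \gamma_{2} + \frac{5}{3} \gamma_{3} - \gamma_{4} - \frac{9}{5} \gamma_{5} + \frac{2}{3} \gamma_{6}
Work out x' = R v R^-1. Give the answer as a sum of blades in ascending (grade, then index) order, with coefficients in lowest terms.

~R = \frac{4}{5} \gamma_{1} + \frac{8}{5} \gamma_{2} + \frac{3}{2} \gamma_{3} - \frac{1}{2} \gamma_{4} + \frac{7}{3} \gamma_{5} + \frac{3}{2} \gamma_{6}, and R ~R = -\frac{359}{180}, so R^-1 = ~R / (-\frac{359}{180}).
R v = \frac{43}{5} + \frac{16}{5} \gamma_{12} + \frac{17}{6} \gamma_{13} - \frac{13}{10} \gamma_{14} + \frac{67}{75} \gamma_{15} + \frac{61}{30} \gamma_{16} - \frac{1}{3} \gamma_{23} - \frac{3}{5} \gamma_{24} - \frac{566}{75} \gamma_{25} - \frac{29}{15} \gamma_{26} - \frac{2}{3} \gamma_{34} - \frac{593}{90} \gamma_{35} - \frac{3}{2} \gamma_{36} + \frac{97}{30} \gamma_{45} + \frac{7}{6} \gamma_{46} + \frac{383}{90} \gamma_{56}
Answer: -\frac{10589}{1795} \gamma_{1} - \frac{28358}{1795} \gamma_{2} - \frac{15727}{1077} \gamma_{3} + \frac{1907}{359} \gamma_{4} - \frac{32889}{1795} \gamma_{5} - \frac{14650}{1077} \gamma_{6}


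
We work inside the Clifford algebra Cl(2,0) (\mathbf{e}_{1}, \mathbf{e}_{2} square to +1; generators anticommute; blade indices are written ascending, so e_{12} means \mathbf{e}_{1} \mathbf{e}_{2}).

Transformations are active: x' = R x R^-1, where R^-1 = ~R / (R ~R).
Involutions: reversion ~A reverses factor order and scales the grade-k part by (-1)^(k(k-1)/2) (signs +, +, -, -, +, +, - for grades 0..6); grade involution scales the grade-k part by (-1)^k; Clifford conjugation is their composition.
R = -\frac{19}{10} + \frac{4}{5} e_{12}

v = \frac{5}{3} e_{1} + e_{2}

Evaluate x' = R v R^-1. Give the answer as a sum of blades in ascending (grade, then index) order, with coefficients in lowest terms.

~R = -\frac{19}{10} - \frac{4}{5} e_{12}, and R ~R = \frac{17}{4}, so R^-1 = ~R / (\frac{17}{4}).
R v = -\frac{71}{30} e_{1} - \frac{97}{30} e_{2}
Answer: \frac{191}{425} e_{1} + \frac{2411}{1275} e_{2}


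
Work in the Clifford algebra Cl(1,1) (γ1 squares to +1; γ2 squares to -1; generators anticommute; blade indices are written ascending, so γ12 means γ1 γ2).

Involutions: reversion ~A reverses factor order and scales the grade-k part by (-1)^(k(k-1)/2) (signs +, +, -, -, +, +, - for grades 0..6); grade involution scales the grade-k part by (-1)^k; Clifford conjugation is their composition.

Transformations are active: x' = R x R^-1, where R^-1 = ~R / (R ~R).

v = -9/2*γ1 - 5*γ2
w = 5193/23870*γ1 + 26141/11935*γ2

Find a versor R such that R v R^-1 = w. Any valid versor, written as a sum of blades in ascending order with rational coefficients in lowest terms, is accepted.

Take R = v + w = -51111/11935*γ1 - 33534/11935*γ2. Because q(v) = q(w) = -19/4, conjugation by R sends v exactly to w.
Answer: -51111/11935*γ1 - 33534/11935*γ2


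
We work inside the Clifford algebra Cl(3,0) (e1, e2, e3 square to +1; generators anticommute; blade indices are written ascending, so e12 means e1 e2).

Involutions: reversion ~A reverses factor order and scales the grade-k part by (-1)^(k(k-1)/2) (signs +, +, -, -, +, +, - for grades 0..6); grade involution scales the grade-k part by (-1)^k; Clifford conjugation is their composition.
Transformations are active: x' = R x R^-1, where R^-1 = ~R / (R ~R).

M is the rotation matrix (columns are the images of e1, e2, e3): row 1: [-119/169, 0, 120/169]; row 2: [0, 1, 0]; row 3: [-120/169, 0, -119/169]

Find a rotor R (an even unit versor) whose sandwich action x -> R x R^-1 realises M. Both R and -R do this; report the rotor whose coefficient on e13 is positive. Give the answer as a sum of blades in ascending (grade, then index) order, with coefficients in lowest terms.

Method: write R = a + b12*e12 + b13*e13 + b23*e23 with a^2 + b12^2 + b13^2 + b23^2 = 1 (so R^-1 = ~R). Expanding the columns R e_j ~R gives tr M = 4a^2 - 1 and, from the antisymmetric part, M21 - M12 = -4a*b12, M13 - M31 = 4a*b13, M32 - M23 = -4a*b23.
Here tr M = -69/169, so a^2 = (1 + tr M)/4 = 25/169 and a = ±5/13. Taking a = 5/13: M21 - M12 = 0, M13 - M31 = 240/169, M32 - M23 = 0, giving b12 = 0, b13 = 12/13, b23 = 0, i.e. R = 5/13 + 12/13*e13.
Its e13 coefficient is already positive.
Answer: 5/13 + 12/13*e13. Why the constraint matters: R and -R act identically through the sandwich — M has trace -69/169 either way — so only the sign condition on e13 picks one of the two preimages.


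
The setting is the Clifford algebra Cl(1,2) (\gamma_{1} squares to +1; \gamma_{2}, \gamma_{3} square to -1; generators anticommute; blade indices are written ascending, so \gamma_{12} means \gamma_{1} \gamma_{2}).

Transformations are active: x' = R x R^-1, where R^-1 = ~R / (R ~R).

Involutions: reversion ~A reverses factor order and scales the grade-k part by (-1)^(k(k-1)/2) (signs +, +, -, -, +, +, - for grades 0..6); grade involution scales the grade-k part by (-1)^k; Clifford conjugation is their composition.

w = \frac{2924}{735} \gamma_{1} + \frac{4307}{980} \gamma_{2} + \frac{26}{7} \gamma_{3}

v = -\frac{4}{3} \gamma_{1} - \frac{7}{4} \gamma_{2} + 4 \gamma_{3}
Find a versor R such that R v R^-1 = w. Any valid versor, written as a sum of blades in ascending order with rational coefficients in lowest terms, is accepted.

Sketch: the shared square -\frac{2489}{144} makes R = v + w = \frac{648}{245} \gamma_{1} + \frac{648}{245} \gamma_{2} + \frac{54}{7} \gamma_{3} the natural versor; its sandwich fixes that direction, negates (v - w)/2, and sends v to w.
Answer: \frac{648}{245} \gamma_{1} + \frac{648}{245} \gamma_{2} + \frac{54}{7} \gamma_{3}


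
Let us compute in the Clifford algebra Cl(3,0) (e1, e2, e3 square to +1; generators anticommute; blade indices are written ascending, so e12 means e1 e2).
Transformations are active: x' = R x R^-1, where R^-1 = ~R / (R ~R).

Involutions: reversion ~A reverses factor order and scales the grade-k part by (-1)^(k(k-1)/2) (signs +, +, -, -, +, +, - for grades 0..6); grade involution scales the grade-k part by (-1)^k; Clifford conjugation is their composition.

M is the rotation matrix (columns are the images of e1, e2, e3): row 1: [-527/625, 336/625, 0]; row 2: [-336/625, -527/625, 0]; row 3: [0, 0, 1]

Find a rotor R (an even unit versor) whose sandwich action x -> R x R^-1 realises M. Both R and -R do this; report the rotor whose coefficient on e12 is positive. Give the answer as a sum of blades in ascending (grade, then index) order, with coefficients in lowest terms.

Method: write R = a + b12*e12 + b13*e13 + b23*e23 with a^2 + b12^2 + b13^2 + b23^2 = 1 (so R^-1 = ~R). Expanding the columns R e_j ~R gives tr M = 4a^2 - 1 and, from the antisymmetric part, M21 - M12 = -4a*b12, M13 - M31 = 4a*b13, M32 - M23 = -4a*b23.
Here tr M = -429/625, so a^2 = (1 + tr M)/4 = 49/625 and a = ±7/25. Taking a = 7/25: M21 - M12 = -672/625, M13 - M31 = 0, M32 - M23 = 0, giving b12 = 24/25, b13 = 0, b23 = 0, i.e. R = 7/25 + 24/25*e12.
Its e12 coefficient is already positive.
Answer: 7/25 + 24/25*e12. Recall the cover is two-to-one: with M of trace -429/625, both preimages act alike, and the stated e12 sign chooses the sheet.


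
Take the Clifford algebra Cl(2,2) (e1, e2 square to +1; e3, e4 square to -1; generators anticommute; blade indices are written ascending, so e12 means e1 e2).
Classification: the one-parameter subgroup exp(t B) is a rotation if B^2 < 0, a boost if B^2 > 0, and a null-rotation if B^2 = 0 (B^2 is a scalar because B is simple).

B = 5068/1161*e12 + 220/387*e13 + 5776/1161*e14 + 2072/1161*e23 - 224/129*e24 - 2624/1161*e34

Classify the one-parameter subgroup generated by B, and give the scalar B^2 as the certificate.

B^2 term by term: the squares give (5068/1161)^2*(e12)^2 + (220/387)^2*(e13)^2 + (5776/1161)^2*(e14)^2 + (2072/1161)^2*(e23)^2 + (-224/129)^2*(e24)^2 + (-2624/1161)^2*(e34)^2 = 25684624/1347921*(-1) + 48400/149769*(+1) + 33362176/1347921*(+1) + 4293184/1347921*(+1) + 50176/16641*(+1) + 6885376/1347921*(-1) = 64/9 (each basis 2-blade squares to minus the product of its generators' squares); cross terms between blades sharing an index anticommute and cancel; the commuting (index-disjoint) pairs give grade-4 terms 2*c*c'*(blade product), which cancel blade by blade — e1234: -26596864/1347921 + 98560/49923 + 23935744/1347921 = 0 — confirming B is simple. So B^2 = 64/9.
Answer: boost, certificate B^2 = 64/9. The scalar 64/9 is the complete invariant here: its sign names the subgroup type.


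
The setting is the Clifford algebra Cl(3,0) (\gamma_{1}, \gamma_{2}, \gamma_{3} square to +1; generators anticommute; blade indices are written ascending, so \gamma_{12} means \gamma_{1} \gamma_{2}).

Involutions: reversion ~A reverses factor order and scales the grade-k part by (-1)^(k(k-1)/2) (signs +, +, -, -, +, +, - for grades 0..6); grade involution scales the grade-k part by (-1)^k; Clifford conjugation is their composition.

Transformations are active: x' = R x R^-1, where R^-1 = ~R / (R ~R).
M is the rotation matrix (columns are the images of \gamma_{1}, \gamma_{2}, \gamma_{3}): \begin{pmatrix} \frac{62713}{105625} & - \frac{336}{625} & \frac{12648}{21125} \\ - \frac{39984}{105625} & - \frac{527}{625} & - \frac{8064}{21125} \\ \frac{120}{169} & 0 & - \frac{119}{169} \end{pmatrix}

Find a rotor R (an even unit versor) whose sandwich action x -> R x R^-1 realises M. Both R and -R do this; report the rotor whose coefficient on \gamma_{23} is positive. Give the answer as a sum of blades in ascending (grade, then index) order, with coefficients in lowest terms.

Method: write R = a + b12*\gamma_{12} + b13*\gamma_{13} + b23*\gamma_{23} with a^2 + b12^2 + b13^2 + b23^2 = 1 (so R^-1 = ~R). Expanding the columns R e_j ~R gives tr M = 4a^2 - 1 and, from the antisymmetric part, M21 - M12 = -4a*b12, M13 - M31 = 4a*b13, M32 - M23 = -4a*b23.
Here tr M = -\frac{4029}{4225}, so a^2 = (1 + tr M)/4 = \frac{49}{4225} and a = ±\frac{7}{65}. Taking a = \frac{7}{65}: M21 - M12 = \frac{672}{4225}, M13 - M31 = -\frac{2352}{21125}, M32 - M23 = \frac{8064}{21125}, giving b12 = -\frac{24}{65}, b13 = -\frac{84}{325}, b23 = -\frac{288}{325}, i.e. R = \frac{7}{65} - \frac{24}{65} \gamma_{12} - \frac{84}{325} \gamma_{13} - \frac{288}{325} \gamma_{23}.
Its \gamma_{23} coefficient is negative, so report the other preimage -R.
Answer: -\frac{7}{65} + \frac{24}{65} \gamma_{12} + \frac{84}{325} \gamma_{13} + \frac{288}{325} \gamma_{23}. Note: both R and -R realise this M (trace -\frac{4029}{4225}); the covering map identifies them, and the \gamma_{23}-coefficient sign is the tie-breaker.


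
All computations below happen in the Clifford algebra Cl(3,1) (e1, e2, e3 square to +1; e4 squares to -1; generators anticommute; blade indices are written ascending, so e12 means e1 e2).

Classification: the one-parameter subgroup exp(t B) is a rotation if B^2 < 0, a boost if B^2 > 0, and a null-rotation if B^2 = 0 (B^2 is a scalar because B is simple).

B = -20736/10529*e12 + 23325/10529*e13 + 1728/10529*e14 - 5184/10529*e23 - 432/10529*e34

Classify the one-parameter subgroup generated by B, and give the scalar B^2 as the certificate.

B^2 term by term: the squares give (-20736/10529)^2*(e12)^2 + (23325/10529)^2*(e13)^2 + (1728/10529)^2*(e14)^2 + (-5184/10529)^2*(e23)^2 + (-432/10529)^2*(e34)^2 = 429981696/110859841*(-1) + 544055625/110859841*(-1) + 2985984/110859841*(+1) + 26873856/110859841*(-1) + 186624/110859841*(+1) = -9 (each basis 2-blade squares to minus the product of its generators' squares); cross terms between blades sharing an index anticommute and cancel; the commuting (index-disjoint) pairs give grade-4 terms 2*c*c'*(blade product), which cancel blade by blade — e1234: 17915904/110859841 - 17915904/110859841 = 0 — confirming B is simple. So B^2 = -9.
Answer: rotation, certificate B^2 = -9. Key observation: B^2 = -9 is a conjugation invariant, so its sign decides the class regardless of the surface form of B.


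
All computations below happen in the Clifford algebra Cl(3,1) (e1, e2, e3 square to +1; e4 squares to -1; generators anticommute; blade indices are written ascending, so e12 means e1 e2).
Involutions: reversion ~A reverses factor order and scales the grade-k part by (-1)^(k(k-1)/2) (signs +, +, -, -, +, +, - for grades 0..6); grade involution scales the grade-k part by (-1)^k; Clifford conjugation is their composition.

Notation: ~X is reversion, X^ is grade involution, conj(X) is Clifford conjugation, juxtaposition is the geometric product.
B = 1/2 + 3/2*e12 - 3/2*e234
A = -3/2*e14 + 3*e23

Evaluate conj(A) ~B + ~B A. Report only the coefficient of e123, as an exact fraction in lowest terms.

first term: 9/2*e4 - 9/2*e13 + 3/4*e14 - 3/2*e23 - 9/4*e24 - 9/4*e123
second term: -9/2*e4 - 9/2*e13 - 3/4*e14 + 3/2*e23 - 9/4*e24 - 9/4*e123
Answer: -9/2


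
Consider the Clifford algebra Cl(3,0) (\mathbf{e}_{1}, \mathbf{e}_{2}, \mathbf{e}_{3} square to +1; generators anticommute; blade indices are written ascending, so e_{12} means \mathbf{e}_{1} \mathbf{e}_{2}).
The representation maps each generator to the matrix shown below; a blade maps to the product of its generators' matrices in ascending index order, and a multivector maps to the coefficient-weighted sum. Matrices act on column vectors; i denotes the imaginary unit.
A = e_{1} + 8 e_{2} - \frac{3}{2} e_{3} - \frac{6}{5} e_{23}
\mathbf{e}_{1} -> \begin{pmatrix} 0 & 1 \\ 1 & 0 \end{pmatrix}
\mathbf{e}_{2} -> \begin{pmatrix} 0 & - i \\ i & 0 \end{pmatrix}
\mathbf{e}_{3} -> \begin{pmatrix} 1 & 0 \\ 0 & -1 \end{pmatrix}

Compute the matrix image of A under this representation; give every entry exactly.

Bivector images (products of the table entries): rho(e_{23}) = rho(\mathbf{e}_{2})rho(\mathbf{e}_{3}) = \begin{pmatrix} 0 & i \\ i & 0 \end{pmatrix}.
M = (1)*rho(e_{1}) + (8)*rho(e_{2}) + (-\frac{3}{2})*rho(e_{3}) + (-\frac{6}{5})*rho(e_{23}), summed entrywise:
Answer: \begin{pmatrix} - \frac{3}{2} & 1 - \frac{46 i}{5} \\ 1 + \frac{34 i}{5} & \frac{3}{2} \end{pmatrix}


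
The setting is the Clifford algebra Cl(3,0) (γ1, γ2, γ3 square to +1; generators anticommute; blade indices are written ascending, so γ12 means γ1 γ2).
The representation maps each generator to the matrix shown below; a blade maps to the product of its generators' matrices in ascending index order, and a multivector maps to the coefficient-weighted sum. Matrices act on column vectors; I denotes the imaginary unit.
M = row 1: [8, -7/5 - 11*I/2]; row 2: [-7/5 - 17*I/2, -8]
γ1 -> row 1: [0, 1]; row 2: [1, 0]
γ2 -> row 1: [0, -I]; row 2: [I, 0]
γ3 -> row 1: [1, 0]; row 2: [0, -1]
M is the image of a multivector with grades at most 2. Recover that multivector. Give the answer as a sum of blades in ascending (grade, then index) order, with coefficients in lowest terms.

Method: 1, rho(γ1), rho(γ2), rho(γ3) form a trace-orthogonal basis of the 2x2 complex matrices (tr(X Y) = 2 if X = Y, else 0), so M = m0*1 + m1*rho(γ1) + m2*rho(γ2) + m3*rho(γ3) with m0 = tr(M)/2 = 0, m1 = tr(M rho(γ1))/2 = -7/5 - 7*I, m2 = tr(M rho(γ2))/2 = -3/2, m3 = tr(M rho(γ3))/2 = 8.
Multiplying table entries, the bivector images are rho(γ12) = I*rho(γ3), rho(γ13) = -I*rho(γ2), rho(γ23) = I*rho(γ1); with real blade coefficients the real parts of m0..m3 are the coefficients of 1, γ1, γ2, γ3 and the imaginary parts give the bivectors (γ23: Im m1, γ13: -Im m2, γ12: Im m3).
Answer: -7/5*γ1 - 3/2*γ2 + 8*γ3 - 7*γ23


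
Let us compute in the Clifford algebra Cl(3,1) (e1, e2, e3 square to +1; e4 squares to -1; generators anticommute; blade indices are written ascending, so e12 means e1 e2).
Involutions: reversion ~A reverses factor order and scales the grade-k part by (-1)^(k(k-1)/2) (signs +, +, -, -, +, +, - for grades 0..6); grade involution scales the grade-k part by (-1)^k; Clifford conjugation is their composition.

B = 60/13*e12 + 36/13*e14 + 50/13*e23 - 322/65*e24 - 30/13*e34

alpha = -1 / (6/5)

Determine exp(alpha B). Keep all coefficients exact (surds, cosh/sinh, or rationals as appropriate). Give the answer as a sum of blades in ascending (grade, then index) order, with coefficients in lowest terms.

B^2 term by term: the squares give (60/13)^2*(e12)^2 + (36/13)^2*(e14)^2 + (50/13)^2*(e23)^2 + (-322/65)^2*(e24)^2 + (-30/13)^2*(e34)^2 = 3600/169*(-1) + 1296/169*(+1) + 2500/169*(-1) + 103684/4225*(+1) + 900/169*(+1) = 36/25 (each basis 2-blade squares to minus the product of its generators' squares); cross terms between blades sharing an index anticommute and cancel; the commuting (index-disjoint) pairs give grade-4 terms 2*c*c'*(blade product), which cancel blade by blade — e1234: -3600/169 + 3600/169 = 0 — confirming B is simple. So B^2 = 36/25.
B^2 = 36/25 — hyperbolic case — the even/odd split gives cosh and sinh: l = 6/5, alpha*l = -1, so exp(alpha B) = cosh(-1) + (sinh(-1)/(6/5))*B = cosh(1) + (-5*sinh(1)/6)*B.
Answer: cosh(1) - 50*sinh(1)/13*e12 - 30*sinh(1)/13*e14 - 125*sinh(1)/39*e23 + 161*sinh(1)/39*e24 + 25*sinh(1)/13*e34


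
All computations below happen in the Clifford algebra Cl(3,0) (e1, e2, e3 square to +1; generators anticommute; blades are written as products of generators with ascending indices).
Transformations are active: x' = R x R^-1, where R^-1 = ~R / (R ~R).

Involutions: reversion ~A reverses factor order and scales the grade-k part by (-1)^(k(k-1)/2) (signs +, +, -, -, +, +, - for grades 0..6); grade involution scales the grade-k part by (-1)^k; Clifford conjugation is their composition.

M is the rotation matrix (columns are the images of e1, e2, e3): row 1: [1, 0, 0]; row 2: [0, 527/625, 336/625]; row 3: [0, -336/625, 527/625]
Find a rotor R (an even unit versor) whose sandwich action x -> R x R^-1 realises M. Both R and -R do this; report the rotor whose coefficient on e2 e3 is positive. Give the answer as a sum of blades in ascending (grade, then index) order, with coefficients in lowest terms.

Method: write R = a + b12*e1 e2 + b13*e1 e3 + b23*e2 e3 with a^2 + b12^2 + b13^2 + b23^2 = 1 (so R^-1 = ~R). Expanding the columns R e_j ~R gives tr M = 4a^2 - 1 and, from the antisymmetric part, M21 - M12 = -4a*b12, M13 - M31 = 4a*b13, M32 - M23 = -4a*b23.
Here tr M = 1679/625, so a^2 = (1 + tr M)/4 = 576/625 and a = ±24/25. Taking a = 24/25: M21 - M12 = 0, M13 - M31 = 0, M32 - M23 = -672/625, giving b12 = 0, b13 = 0, b23 = 7/25, i.e. R = 24/25 + 7/25*e2 e3.
Its e2 e3 coefficient is already positive.
Answer: 24/25 + 7/25*e2 e3. Key observation: the double cover Spin(3) -> SO(3) sends R and -R to the same matrix (trace 1679/625 here), so the stated sign of the e2 e3 coefficient is what selects one sheet.


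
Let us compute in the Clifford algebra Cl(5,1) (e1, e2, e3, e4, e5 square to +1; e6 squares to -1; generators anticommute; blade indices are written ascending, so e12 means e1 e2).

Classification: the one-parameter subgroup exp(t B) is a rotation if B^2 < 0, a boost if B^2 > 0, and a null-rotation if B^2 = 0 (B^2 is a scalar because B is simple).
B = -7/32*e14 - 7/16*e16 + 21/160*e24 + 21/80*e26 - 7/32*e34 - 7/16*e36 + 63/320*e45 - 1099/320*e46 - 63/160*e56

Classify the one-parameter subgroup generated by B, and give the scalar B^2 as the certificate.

B^2 term by term: the squares give (-7/32)^2*(e14)^2 + (-7/16)^2*(e16)^2 + (21/160)^2*(e24)^2 + (21/80)^2*(e26)^2 + (-7/32)^2*(e34)^2 + (-7/16)^2*(e36)^2 + (63/320)^2*(e45)^2 + (-1099/320)^2*(e46)^2 + (-63/160)^2*(e56)^2 = 49/1024*(-1) + 49/256*(+1) + 441/25600*(-1) + 441/6400*(+1) + 49/1024*(-1) + 49/256*(+1) + 3969/102400*(-1) + 1207801/102400*(+1) + 3969/25600*(+1) = 49/4 (each basis 2-blade squares to minus the product of its generators' squares); cross terms between blades sharing an index anticommute and cancel; the commuting (index-disjoint) pairs give grade-4 terms 2*c*c'*(blade product), which cancel blade by blade — e1246: 147/1280 - 147/1280 = 0; e1346: -49/256 + 49/256 = 0; e1456: 441/2560 - 441/2560 = 0; e2346: 147/1280 - 147/1280 = 0; e2456: -1323/12800 + 1323/12800 = 0; e3456: 441/2560 - 441/2560 = 0 — confirming B is simple. So B^2 = 49/4.
Answer: boost, certificate B^2 = 49/4. Check the certificate: B^2 = 49/4, and that sign is decisive whatever form B takes.


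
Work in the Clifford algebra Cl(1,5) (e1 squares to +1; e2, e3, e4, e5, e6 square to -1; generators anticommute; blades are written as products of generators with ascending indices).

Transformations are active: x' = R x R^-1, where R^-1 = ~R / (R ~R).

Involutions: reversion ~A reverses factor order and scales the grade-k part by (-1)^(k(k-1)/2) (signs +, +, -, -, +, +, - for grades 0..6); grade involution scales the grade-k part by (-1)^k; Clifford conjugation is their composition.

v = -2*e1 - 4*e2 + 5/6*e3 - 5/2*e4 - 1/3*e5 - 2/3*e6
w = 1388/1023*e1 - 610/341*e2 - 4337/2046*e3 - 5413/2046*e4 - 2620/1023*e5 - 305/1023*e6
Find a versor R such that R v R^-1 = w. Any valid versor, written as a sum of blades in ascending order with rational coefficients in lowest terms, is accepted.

R = v + w = -658/1023*e1 - 1974/341*e2 - 1316/1023*e3 - 5264/1023*e4 - 987/341*e5 - 329/341*e6 works: the equal norms (-39/2) guarantee its sandwich swaps v into w.
Answer: -658/1023*e1 - 1974/341*e2 - 1316/1023*e3 - 5264/1023*e4 - 987/341*e5 - 329/341*e6


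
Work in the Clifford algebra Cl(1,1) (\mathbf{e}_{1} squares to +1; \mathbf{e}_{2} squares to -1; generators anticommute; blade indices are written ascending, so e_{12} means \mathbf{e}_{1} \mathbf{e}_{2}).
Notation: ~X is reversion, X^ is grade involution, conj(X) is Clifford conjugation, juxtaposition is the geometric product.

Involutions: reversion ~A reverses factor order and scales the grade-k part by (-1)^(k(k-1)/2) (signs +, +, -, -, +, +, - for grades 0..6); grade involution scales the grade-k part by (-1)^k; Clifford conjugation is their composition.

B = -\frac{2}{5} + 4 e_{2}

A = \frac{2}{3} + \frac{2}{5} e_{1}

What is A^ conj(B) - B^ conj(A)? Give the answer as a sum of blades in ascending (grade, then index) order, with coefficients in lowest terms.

first term: -\frac{4}{15} + \frac{4}{25} e_{1} - \frac{8}{3} e_{2} + \frac{8}{5} e_{12}
second term: -\frac{4}{15} + \frac{4}{25} e_{1} - \frac{8}{3} e_{2} - \frac{8}{5} e_{12}
Answer: \frac{16}{5} e_{12}


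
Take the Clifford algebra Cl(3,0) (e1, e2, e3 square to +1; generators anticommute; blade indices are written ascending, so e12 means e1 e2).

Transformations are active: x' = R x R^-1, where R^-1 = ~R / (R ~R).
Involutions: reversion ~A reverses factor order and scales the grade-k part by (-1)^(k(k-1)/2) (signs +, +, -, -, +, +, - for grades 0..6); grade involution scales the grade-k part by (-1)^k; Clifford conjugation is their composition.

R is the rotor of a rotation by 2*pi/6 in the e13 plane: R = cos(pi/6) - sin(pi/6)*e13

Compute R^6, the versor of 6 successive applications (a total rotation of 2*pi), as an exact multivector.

Rotor phase runs at HALF the rotation angle; powers of one rotor simply add phase, so after 6 steps in e13 the phase is 6*pi/6 = pi and R^6 = cos(pi) - sin(pi)*e13.
cos(pi) = -1 and sin(pi) = 0, so R^6 = -1. The total rotation 2*pi is 1 full turn, so every vector returns to itself, yet the rotor is -1, on the OTHER sheet of the double cover (an odd number of 2*pi turns).
Answer: -1


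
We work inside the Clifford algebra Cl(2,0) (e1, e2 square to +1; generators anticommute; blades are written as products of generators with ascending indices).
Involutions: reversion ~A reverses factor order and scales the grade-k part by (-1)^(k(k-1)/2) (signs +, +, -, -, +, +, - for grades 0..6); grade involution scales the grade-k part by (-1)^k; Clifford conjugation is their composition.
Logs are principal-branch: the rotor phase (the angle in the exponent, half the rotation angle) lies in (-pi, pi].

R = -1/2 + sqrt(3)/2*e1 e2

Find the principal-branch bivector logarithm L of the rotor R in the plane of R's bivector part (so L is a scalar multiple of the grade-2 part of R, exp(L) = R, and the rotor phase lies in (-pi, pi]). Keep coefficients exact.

The scalar part of R is -1/2, which pins the rotor phase on the principal branch; dividing the bivector part by the sine of that phase recovers the unit plane, and L is the phase times that plane.
Concretely: cos(phase) = -1/2 gives phase = ±2*pi/3, and since phase/sin(phase) is even the sign is immaterial: L = (phase/sin(phase)) * <R>_2 = (4*sqrt(3)*pi/9) * <R>_2.
Answer: 2*pi/3*e1 e2


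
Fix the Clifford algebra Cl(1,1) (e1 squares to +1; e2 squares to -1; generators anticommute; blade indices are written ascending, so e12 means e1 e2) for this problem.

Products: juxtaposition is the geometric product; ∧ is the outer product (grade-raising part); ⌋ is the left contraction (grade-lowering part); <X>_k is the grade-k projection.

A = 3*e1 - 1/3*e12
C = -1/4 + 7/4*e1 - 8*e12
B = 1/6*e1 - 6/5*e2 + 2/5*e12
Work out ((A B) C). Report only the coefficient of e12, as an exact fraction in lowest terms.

step 1: 11/30 - 2/5*e1 + 113/90*e2 - 18/5*e12
step 2: 3361/120 - 3349/360*e1 + 3307/360*e2 - 1523/360*e12
Answer: -1523/360


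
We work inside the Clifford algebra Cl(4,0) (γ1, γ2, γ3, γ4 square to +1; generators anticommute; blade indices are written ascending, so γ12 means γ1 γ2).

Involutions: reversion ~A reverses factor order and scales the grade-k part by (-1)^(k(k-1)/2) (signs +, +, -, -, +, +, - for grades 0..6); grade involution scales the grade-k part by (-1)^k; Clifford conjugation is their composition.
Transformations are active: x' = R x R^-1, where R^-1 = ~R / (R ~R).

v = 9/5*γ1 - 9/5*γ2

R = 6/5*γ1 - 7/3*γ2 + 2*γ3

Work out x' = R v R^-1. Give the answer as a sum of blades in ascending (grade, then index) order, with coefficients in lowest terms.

~R = 6/5*γ1 - 7/3*γ2 + 2*γ3, and R ~R = 2449/225, so R^-1 = ~R / (2449/225).
R v = 159/25 + 51/25*γ12 - 18/5*γ13 + 18/5*γ23
Answer: -4869/12245*γ1 - 11349/12245*γ2 + 5724/2449*γ3


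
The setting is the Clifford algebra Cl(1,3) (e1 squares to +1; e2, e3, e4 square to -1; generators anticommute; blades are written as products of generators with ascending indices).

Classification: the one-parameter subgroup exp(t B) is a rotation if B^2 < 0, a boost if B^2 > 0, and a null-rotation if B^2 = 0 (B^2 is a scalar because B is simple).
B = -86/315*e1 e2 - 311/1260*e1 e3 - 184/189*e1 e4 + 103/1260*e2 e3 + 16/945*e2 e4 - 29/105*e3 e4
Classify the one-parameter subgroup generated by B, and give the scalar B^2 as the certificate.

B^2 term by term: the squares give (-86/315)^2*(e1 e2)^2 + (-311/1260)^2*(e1 e3)^2 + (-184/189)^2*(e1 e4)^2 + (103/1260)^2*(e2 e3)^2 + (16/945)^2*(e2 e4)^2 + (-29/105)^2*(e3 e4)^2 = 7396/99225*(+1) + 96721/1587600*(+1) + 33856/35721*(+1) + 10609/1587600*(-1) + 256/893025*(-1) + 841/11025*(-1) = 1 (each basis 2-blade squares to minus the product of its generators' squares); cross terms between blades sharing an index anticommute and cancel; the commuting (index-disjoint) pairs give grade-4 terms 2*c*c'*(blade product), which cancel blade by blade — e1 e2 e3 e4: 4988/33075 + 2488/297675 - 9476/59535 = 0 — confirming B is simple. So B^2 = 1.
Answer: boost, certificate B^2 = 1. Because 1 is invariant under every versor sandwich, the classification follows from its sign alone.


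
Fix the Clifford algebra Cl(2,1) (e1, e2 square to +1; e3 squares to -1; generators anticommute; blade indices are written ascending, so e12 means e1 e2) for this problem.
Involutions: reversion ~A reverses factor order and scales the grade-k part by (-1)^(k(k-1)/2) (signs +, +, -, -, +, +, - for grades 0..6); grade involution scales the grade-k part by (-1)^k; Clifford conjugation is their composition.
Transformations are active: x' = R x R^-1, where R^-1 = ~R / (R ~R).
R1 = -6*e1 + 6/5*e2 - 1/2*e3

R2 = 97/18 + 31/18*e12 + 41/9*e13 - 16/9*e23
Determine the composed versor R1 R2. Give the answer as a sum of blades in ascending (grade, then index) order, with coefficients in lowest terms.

Distribute over the terms of R1 (each basis-blade product reordered to ascending indices, repeated generators contracted through their squares):
(-6*e1) R2 = -97/3*e1 - 31/3*e2 - 82/3*e3 + 32/3*e123
(6/5*e2) R2 = -31/15*e1 + 97/15*e2 - 32/15*e3 - 82/15*e123
(-1/2*e3) R2 = -41/18*e1 + 8/9*e2 - 97/36*e3 - 31/36*e123
Summing the partial products and collecting blades:
Answer: -3301/90*e1 - 134/45*e2 - 5789/180*e3 + 781/180*e123


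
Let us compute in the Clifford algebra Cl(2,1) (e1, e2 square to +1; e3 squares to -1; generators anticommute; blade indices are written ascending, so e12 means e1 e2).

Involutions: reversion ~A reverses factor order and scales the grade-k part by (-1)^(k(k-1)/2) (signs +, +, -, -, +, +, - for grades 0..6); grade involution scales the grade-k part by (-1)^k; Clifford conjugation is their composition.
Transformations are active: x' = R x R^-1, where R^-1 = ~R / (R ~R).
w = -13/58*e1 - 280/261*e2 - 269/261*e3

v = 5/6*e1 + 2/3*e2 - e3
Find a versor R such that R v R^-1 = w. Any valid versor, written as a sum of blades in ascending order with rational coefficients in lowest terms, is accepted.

Take R = v + w = 53/87*e1 - 106/261*e2 - 530/261*e3. Because q(v) = q(w) = 5/36, conjugation by R sends v exactly to w.
Answer: 53/87*e1 - 106/261*e2 - 530/261*e3


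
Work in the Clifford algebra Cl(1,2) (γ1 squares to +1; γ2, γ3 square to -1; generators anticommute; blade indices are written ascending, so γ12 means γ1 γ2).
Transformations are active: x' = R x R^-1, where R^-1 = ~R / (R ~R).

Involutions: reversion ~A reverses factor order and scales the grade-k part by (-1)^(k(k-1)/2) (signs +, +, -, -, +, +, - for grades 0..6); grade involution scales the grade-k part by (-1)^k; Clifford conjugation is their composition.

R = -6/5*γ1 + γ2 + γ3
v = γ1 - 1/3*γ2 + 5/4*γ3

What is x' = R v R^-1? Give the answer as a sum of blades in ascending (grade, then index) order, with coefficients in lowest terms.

~R = -6/5*γ1 + γ2 + γ3, and R ~R = -14/25, so R^-1 = ~R / (-14/25).
R v = -127/60 - 3/5*γ12 - 5/2*γ13 + 19/12*γ23
Answer: -141/14*γ1 + 221/28*γ2 + 265/42*γ3


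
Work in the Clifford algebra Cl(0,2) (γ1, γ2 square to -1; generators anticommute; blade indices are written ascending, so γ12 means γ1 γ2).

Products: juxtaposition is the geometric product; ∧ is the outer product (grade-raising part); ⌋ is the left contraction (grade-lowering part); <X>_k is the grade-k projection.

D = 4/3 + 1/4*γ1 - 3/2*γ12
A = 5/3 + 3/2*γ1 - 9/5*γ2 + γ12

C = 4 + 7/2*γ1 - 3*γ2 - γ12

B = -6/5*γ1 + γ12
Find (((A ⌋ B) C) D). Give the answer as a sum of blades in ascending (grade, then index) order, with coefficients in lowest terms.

step 1: 4/5 - 19/5*γ1 - 3/2*γ2 + 5/3*γ12
step 2: 41/3 - 59/10*γ1 - 191/30*γ2 + 1351/60*γ12
step 3: 1925/36 + 51/10*γ1 - 8431/720*γ2 + 4001/360*γ12
Answer: 1925/36 + 51/10*γ1 - 8431/720*γ2 + 4001/360*γ12


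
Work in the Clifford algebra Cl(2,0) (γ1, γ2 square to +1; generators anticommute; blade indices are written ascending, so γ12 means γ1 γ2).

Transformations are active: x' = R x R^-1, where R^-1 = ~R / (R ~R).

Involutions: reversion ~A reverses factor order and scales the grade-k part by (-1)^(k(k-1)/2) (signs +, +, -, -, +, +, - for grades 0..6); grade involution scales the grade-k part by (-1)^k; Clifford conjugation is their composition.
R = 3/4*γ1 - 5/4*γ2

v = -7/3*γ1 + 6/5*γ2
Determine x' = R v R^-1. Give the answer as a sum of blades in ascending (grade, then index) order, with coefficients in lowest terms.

~R = 3/4*γ1 - 5/4*γ2, and R ~R = 17/8, so R^-1 = ~R / (17/8).
R v = -13/4 - 121/60*γ12
Answer: 2/51*γ1 + 223/85*γ2


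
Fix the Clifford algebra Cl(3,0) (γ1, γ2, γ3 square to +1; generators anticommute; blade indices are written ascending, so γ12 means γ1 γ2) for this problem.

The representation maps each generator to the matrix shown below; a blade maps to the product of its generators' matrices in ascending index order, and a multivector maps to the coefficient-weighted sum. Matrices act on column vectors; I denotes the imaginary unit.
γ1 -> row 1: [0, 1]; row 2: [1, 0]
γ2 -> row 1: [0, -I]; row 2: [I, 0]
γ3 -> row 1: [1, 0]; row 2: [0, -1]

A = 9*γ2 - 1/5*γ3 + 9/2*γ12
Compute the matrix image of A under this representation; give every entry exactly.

Bivector images (products of the table entries): rho(γ12) = rho(γ1)rho(γ2) = row 1: [I, 0]; row 2: [0, -I].
M = (9)*rho(γ2) + (-1/5)*rho(γ3) + (9/2)*rho(γ12), summed entrywise:
Answer: row 1: [-1/5 + 9*I/2, -9*I]; row 2: [9*I, 1/5 - 9*I/2]


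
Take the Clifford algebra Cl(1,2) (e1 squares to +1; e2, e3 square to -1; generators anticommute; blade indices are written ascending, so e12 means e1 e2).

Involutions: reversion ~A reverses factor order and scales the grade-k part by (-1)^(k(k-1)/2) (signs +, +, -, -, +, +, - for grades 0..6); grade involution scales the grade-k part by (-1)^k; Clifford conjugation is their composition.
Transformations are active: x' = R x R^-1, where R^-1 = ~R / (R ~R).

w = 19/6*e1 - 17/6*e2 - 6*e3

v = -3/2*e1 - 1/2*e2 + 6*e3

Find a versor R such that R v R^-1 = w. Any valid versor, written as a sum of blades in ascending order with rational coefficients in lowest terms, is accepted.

Sketch: the shared square -34 makes R = v + w = 5/3*e1 - 10/3*e2 the natural versor; its sandwich fixes that direction, negates (v - w)/2, and sends v to w.
Answer: 5/3*e1 - 10/3*e2


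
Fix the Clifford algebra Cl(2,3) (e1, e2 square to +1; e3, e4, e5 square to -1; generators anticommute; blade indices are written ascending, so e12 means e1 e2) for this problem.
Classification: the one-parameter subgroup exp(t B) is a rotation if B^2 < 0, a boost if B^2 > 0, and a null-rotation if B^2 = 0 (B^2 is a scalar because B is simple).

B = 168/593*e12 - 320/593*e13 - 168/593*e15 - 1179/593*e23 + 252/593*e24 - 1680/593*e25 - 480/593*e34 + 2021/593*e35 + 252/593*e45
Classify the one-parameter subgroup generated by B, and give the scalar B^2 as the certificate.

B^2 term by term: the squares give (168/593)^2*(e12)^2 + (-320/593)^2*(e13)^2 + (-168/593)^2*(e15)^2 + (-1179/593)^2*(e23)^2 + (252/593)^2*(e24)^2 + (-1680/593)^2*(e25)^2 + (-480/593)^2*(e34)^2 + (2021/593)^2*(e35)^2 + (252/593)^2*(e45)^2 = 28224/351649*(-1) + 102400/351649*(+1) + 28224/351649*(+1) + 1390041/351649*(+1) + 63504/351649*(+1) + 2822400/351649*(+1) + 230400/351649*(-1) + 4084441/351649*(-1) + 63504/351649*(-1) = 0 (each basis 2-blade squares to minus the product of its generators' squares); cross terms between blades sharing an index anticommute and cancel; the commuting (index-disjoint) pairs give grade-4 terms 2*c*c'*(blade product), which cancel blade by blade — e1234: -161280/351649 + 161280/351649 = 0; e1235: 679056/351649 - 1075200/351649 + 396144/351649 = 0; e1245: 84672/351649 - 84672/351649 = 0; e1345: -161280/351649 + 161280/351649 = 0; e2345: -594216/351649 - 1018584/351649 + 1612800/351649 = 0 — confirming B is simple. So B^2 = 0.
Answer: null-rotation, certificate B^2 = 0. Check the certificate: B^2 = 0, and that sign is decisive whatever form B takes.


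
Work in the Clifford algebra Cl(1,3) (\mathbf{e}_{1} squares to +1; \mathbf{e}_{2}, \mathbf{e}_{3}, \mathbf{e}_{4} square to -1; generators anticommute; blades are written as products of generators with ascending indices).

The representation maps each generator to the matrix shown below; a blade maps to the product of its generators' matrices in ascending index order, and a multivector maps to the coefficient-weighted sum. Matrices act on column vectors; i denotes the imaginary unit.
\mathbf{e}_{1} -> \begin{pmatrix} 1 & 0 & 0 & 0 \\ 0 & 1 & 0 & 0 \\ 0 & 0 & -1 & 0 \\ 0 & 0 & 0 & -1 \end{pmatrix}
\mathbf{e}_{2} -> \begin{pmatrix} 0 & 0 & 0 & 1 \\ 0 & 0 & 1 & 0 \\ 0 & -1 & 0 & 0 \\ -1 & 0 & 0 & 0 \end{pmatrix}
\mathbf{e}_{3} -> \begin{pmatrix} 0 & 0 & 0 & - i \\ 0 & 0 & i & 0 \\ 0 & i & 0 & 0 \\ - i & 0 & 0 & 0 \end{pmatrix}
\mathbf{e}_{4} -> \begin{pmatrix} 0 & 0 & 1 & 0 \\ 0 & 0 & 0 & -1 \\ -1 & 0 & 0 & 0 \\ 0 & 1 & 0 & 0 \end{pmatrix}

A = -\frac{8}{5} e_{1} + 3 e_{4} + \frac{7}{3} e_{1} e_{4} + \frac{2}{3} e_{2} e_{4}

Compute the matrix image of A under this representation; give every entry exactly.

Bivector images (products of the table entries): rho(e_{1} e_{4}) = rho(\mathbf{e}_{1})rho(\mathbf{e}_{4}) = \begin{pmatrix} 0 & 0 & 1 & 0 \\ 0 & 0 & 0 & -1 \\ 1 & 0 & 0 & 0 \\ 0 & -1 & 0 & 0 \end{pmatrix}; rho(e_{2} e_{4}) = rho(\mathbf{e}_{2})rho(\mathbf{e}_{4}) = \begin{pmatrix} 0 & 1 & 0 & 0 \\ -1 & 0 & 0 & 0 \\ 0 & 0 & 0 & 1 \\ 0 & 0 & -1 & 0 \end{pmatrix}.
M = (-\frac{8}{5})*rho(e_{1}) + (3)*rho(e_{4}) + (\frac{7}{3})*rho(e_{1} e_{4}) + (\frac{2}{3})*rho(e_{2} e_{4}), summed entrywise:
Answer: \begin{pmatrix} - \frac{8}{5} & \frac{2}{3} & \frac{16}{3} & 0 \\ - \frac{2}{3} & - \frac{8}{5} & 0 & - \frac{16}{3} \\ - \frac{2}{3} & 0 & \frac{8}{5} & \frac{2}{3} \\ 0 & \frac{2}{3} & - \frac{2}{3} & \frac{8}{5} \end{pmatrix}
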